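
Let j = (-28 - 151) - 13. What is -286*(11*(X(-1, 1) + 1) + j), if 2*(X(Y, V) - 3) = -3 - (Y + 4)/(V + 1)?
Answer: 98813/2 ≈ 49407.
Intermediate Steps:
X(Y, V) = 3/2 - (4 + Y)/(2*(1 + V)) (X(Y, V) = 3 + (-3 - (Y + 4)/(V + 1))/2 = 3 + (-3 - (4 + Y)/(1 + V))/2 = 3 + (-3/2 - (4 + Y)/(2*(1 + V))) = 3/2 - (4 + Y)/(2*(1 + V)))
j = -192 (j = -179 - 13 = -192)
-286*(11*(X(-1, 1) + 1) + j) = -286*(11*((-1 - 1*(-1) + 3*1)/(2*(1 + 1)) + 1) - 192) = -286*(11*((½)*(-1 + 1 + 3)/2 + 1) - 192) = -286*(11*((½)*(½)*3 + 1) - 192) = -286*(11*(¾ + 1) - 192) = -286*(11*(7/4) - 192) = -286*(77/4 - 192) = -286*(-691/4) = 98813/2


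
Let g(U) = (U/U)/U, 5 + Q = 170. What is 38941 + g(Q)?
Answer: 6425266/165 ≈ 38941.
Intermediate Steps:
Q = 165 (Q = -5 + 170 = 165)
g(U) = 1/U
38941 + g(Q) = 38941 + 1/165 = 6425266/165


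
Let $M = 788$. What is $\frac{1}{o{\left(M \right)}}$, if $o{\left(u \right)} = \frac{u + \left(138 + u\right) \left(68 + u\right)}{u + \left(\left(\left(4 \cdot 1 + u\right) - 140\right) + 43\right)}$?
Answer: $\frac{1483}{793444} \approx 0.0018691$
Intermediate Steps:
$o{\left(u \right)} = \frac{u + \left(68 + u\right) \left(138 + u\right)}{-93 + 2 u}$ ($o{\left(u \right)} = \frac{u + \left(68 + u\right) \left(138 + u\right)}{u + \left(\left(\left(4 + u\right) - 140\right) + 43\right)} = \frac{u + \left(68 + u\right) \left(138 + u\right)}{u + \left(\left(-136 + u\right) + 43\right)} = \frac{u + \left(68 + u\right) \left(138 + u\right)}{u + \left(-93 + u\right)} = \frac{u + \left(68 + u\right) \left(138 + u\right)}{-93 + 2 u}$)
$\frac{1}{o{\left(M \right)}} = \frac{1}{\frac{1}{-93 + 2 \cdot 788} \left(9384 + 788^{2} + 207 \cdot 788\right)} = \frac{1}{\frac{1}{-93 + 1576} \left(9384 + 620944 + 163116\right)} = \frac{1}{\frac{1}{1483} \cdot 793444} = \frac{1}{\frac{793444}{1483}} = \frac{1483}{793444}$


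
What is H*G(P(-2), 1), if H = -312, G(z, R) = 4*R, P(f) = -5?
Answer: -1248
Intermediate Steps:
H*G(P(-2), 1) = -1248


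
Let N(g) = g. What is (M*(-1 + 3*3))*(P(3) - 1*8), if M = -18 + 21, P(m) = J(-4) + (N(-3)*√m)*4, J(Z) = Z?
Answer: -288 - 288*√3 ≈ -786.83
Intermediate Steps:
P(m) = -4 - 12*√m (P(m) = -4 - 3*√m*4 = -4 - 12*√m)
M = 3
(M*(-1 + 3*3))*(P(3) - 1*8) = (3*(-1 + 3*3))*((-4 - 12*√3) - 1*8) = (3*(-1 + 9))*((-4 - 12*√3) - 8) = (3*8)*(-12 - 12*√3) = 24*(-12 - 12*√3) = -288 - 288*√3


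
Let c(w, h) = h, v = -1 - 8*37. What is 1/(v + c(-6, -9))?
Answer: -1/306 ≈ -0.0032680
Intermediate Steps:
v = -297 (v = -1 - 296 = -297)
1/(v + c(-6, -9)) = 1/(-297 - 9) = 1/(-306) = -1/306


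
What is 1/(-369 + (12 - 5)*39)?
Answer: -1/96 ≈ -0.010417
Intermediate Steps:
1/(-369 + (12 - 5)*39) = 1/(-369 + 7*39) = 1/(-369 + 273) = 1/(-96) = -1/96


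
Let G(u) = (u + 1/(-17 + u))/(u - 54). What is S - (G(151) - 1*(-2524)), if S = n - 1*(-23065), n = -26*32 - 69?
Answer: 255260485/12998 ≈ 19638.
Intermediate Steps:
n = -901 (n = -832 - 69 = -901)
S = 22164 (S = -901 - 1*(-23065) = -901 + 23065 = 22164)
G(u) = (u + 1/(-17 + u))/(-54 + u)
S - (G(151) - 1*(-2524)) = 22164 - ((1 + 151² - 17*151)/(918 + 151² - 71*151) - 1*(-2524)) = 22164 - ((1 + 22801 - 2567)/(918 + 22801 - 10721) + 2524) = 22164 - (20235/12998 + 2524) = 22164 - 1*32827187/12998 = 22164 - 32827187/12998 = 255260485/12998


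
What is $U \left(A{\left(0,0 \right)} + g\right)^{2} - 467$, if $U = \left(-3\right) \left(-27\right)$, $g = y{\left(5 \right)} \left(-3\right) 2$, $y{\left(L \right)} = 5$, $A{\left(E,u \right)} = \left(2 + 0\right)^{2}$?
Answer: $54289$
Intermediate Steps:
$A{\left(E,u \right)} = 4$ ($A{\left(E,u \right)} = 2^{2} = 4$)
$g = -30$ ($g = 5 \left(-3\right) 2 = \left(-15\right) 2 = -30$)
$U = 81$
$U \left(A{\left(0,0 \right)} + g\right)^{2} - 467 = 81 \left(4 - 30\right)^{2} - 467 = 81 \left(-26\right)^{2} - 467 = 81 \cdot 676 - 467 = 54756 - 467 = 54289$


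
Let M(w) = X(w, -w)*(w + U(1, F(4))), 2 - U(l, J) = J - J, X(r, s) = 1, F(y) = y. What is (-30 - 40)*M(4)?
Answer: -420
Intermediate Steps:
U(l, J) = 2 (U(l, J) = 2 - (J - J) = 2 - 1*0 = 2 + 0 = 2)
M(w) = 2 + w (M(w) = 1*(w + 2) = 1*(2 + w) = 2 + w)
(-30 - 40)*M(4) = (-30 - 40)*(2 + 4) = -70*6 = -420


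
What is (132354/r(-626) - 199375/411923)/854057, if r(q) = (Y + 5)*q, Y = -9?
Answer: 27010210871/440460763456972 ≈ 6.1323e-5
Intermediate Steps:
r(q) = -4*q (r(q) = (-9 + 5)*q = -4*q)
(132354/r(-626) - 199375/411923)/854057 = (132354/((-4*(-626))) - 199375/411923)/854057 = (132354/2504 - 199375*1/411923)*(1/854057) = (132354*(1/2504) - 199375/411923)*(1/854057) = (66177/1252 - 199375/411923)*(1/854057) = (27010210871/515727596)*(1/854057) = 27010210871/440460763456972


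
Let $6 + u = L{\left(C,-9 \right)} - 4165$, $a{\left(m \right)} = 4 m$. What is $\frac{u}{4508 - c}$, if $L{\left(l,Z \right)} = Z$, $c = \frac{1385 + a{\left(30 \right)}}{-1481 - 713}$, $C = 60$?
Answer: $- \frac{9170920}{9892057} \approx -0.9271$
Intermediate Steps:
$c = - \frac{1505}{2194}$ ($c = \frac{1385 + 4 \cdot 30}{-1481 - 713} = \frac{1385 + 120}{-2194} = 1505 \left(- \frac{1}{2194}\right) = - \frac{1505}{2194} \approx -0.68596$)
$u = -4180$ ($u = -6 - 4174 = -4180$)
$\frac{u}{4508 - c} = - \frac{4180}{4508 - - \frac{1505}{2194}} = - \frac{4180}{4508 + \frac{1505}{2194}} = - \frac{4180}{\frac{9892057}{2194}} = \left(-4180\right) \frac{2194}{9892057} = - \frac{9170920}{9892057}$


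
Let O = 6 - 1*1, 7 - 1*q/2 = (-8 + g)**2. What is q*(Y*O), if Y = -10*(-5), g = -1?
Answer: -37000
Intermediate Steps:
Y = 50
q = -148 (q = 14 - 2*(-8 - 1)**2 = 14 - 2*(-9)**2 = 14 - 2*81 = 14 - 162 = -148)
O = 5 (O = 6 - 1 = 5)
q*(Y*O) = -7400*5 = -148*250 = -37000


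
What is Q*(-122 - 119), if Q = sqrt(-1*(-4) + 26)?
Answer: -241*sqrt(30) ≈ -1320.0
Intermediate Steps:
Q = sqrt(30) (Q = sqrt(4 + 26) = sqrt(30) ≈ 5.4772)
Q*(-122 - 119) = sqrt(30)*(-122 - 119) = sqrt(30)*(-241) = -241*sqrt(30)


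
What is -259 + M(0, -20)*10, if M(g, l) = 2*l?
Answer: -659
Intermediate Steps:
-259 + M(0, -20)*10 = -259 + (2*(-20))*10 = -259 - 40*10 = -259 - 400 = -659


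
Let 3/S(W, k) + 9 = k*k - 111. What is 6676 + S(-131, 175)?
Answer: 203651383/30505 ≈ 6676.0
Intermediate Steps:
S(W, k) = 3/(-120 + k²) (S(W, k) = 3/(-9 + (k*k - 111)) = 3/(-9 + (k² - 111)) = 3/(-9 + (-111 + k²)) = 3/(-120 + k²))
6676 + S(-131, 175) = 6676 + 3/(-120 + 175²) = 6676 + 3/(-120 + 30625) = 6676 + 3/30505 = 203651383/30505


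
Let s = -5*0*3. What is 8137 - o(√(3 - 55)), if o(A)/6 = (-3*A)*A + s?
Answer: 7201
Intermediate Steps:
s = 0 (s = 0*3 = 0)
o(A) = -18*A² (o(A) = 6*((-3*A)*A + 0) = 6*(-3*A² + 0) = 6*(-3*A²) = -18*A²)
8137 - o(√(3 - 55)) = 8137 - (-18)*(√(3 - 55))² = 8137 - (-18)*(√(-52))² = 8137 - (-18)*(2*I*√13)² = 8137 - (-18)*(-52) = 8137 - 1*936 = 8137 - 936 = 7201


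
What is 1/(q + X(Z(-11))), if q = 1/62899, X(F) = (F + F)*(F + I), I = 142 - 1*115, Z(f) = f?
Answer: -62899/22140447 ≈ -0.0028409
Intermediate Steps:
I = 27 (I = 142 - 115 = 27)
X(F) = 2*F*(27 + F) (X(F) = (F + F)*(F + 27) = (2*F)*(27 + F) = 2*F*(27 + F))
q = 1/62899 ≈ 1.5898e-5
1/(q + X(Z(-11))) = 1/(1/62899 + 2*(-11)*(27 - 11)) = 1/(1/62899 + 2*(-11)*16) = 1/(1/62899 - 352) = 1/(-22140447/62899) = -62899/22140447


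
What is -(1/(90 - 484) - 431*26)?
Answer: 4415165/394 ≈ 11206.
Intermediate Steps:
-(1/(90 - 484) - 431*26) = -(1/(-394) - 11206) = -(-1/394 - 11206) = -1*(-4415165/394) = 4415165/394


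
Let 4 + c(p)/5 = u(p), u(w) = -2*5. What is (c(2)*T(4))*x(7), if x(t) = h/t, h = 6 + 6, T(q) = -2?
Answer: 240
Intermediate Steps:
u(w) = -10
c(p) = -70 (c(p) = -20 + 5*(-10) = -20 - 50 = -70)
h = 12
x(t) = 12/t
(c(2)*T(4))*x(7) = (-70*(-2))*(12/7) = 140*(12*(⅐)) = 140*(12/7) = 240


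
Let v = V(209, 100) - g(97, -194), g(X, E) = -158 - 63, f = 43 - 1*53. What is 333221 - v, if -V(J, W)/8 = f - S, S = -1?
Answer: 332928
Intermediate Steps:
f = -10 (f = 43 - 53 = -10)
g(X, E) = -221
V(J, W) = 72 (V(J, W) = -8*(-10 - 1*(-1)) = -8*(-10 + 1) = -8*(-9) = 72)
v = 293 (v = 72 - 1*(-221) = 72 + 221 = 293)
333221 - v = 333221 - 1*293 = 333221 - 293 = 332928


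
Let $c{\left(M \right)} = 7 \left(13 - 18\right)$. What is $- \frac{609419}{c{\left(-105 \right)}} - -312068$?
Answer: $\frac{11531799}{35} \approx 3.2948 \cdot 10^{5}$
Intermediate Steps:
$c{\left(M \right)} = -35$ ($c{\left(M \right)} = 7 \left(-5\right) = -35$)
$- \frac{609419}{c{\left(-105 \right)}} - -312068 = - \frac{609419}{-35} - -312068 = \left(-609419\right) \left(- \frac{1}{35}\right) + 312068 = \frac{609419}{35} + 312068 = \frac{11531799}{35}$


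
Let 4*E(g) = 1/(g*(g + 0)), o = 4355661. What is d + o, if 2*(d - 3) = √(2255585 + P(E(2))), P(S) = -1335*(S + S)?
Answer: 4355664 + √36086690/8 ≈ 4.3564e+6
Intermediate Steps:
E(g) = 1/(4*g²) (E(g) = 1/(4*((g*(g + 0)))) = 1/(4*((g*g))) = 1/(4*(g²)) = 1/(4*g²))
P(S) = -2670*S
d = 3 + √36086690/8 (d = 3 + √(2255585 - 1335/(2*2²))/2 = 3 + √(2255585 - 1335/(2*4))/2 = 3 + √(2255585 - 2670*1/16)/2 = 3 + √(2255585 - 1335/8)/2 = 3 + √(18043345/8)/2 = 3 + (√36086690/4)/2 = 3 + √36086690/8 ≈ 753.90)
d + o = (3 + √36086690/8) + 4355661 = 4355664 + √36086690/8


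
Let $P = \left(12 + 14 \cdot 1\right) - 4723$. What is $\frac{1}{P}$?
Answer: $- \frac{1}{4697} \approx -0.0002129$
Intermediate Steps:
$P = -4697$ ($P = \left(12 + 14\right) - 4723 = 26 - 4723 = -4697$)
$\frac{1}{P} = \frac{1}{-4697} = - \frac{1}{4697}$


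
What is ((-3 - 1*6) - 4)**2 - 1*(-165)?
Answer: 334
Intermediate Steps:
((-3 - 1*6) - 4)**2 - 1*(-165) = ((-3 - 6) - 4)**2 + 165 = (-9 - 4)**2 + 165 = (-13)**2 + 165 = 169 + 165 = 334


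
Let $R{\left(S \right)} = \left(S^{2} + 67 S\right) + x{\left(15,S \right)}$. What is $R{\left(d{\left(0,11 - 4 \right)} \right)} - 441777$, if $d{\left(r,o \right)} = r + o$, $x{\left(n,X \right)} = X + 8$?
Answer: $-441244$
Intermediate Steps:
$x{\left(n,X \right)} = 8 + X$
$d{\left(r,o \right)} = o + r$
$R{\left(S \right)} = 8 + S^{2} + 68 S$ ($R{\left(S \right)} = \left(S^{2} + 67 S\right) + \left(8 + S\right) = 8 + S^{2} + 68 S$)
$R{\left(d{\left(0,11 - 4 \right)} \right)} - 441777 = \left(8 + \left(\left(11 - 4\right) + 0\right)^{2} + 68 \left(\left(11 - 4\right) + 0\right)\right) - 441777 = \left(8 + \left(7 + 0\right)^{2} + 68 \left(7 + 0\right)\right) - 441777 = \left(8 + 7^{2} + 68 \cdot 7\right) - 441777 = \left(8 + 49 + 476\right) - 441777 = 533 - 441777 = -441244$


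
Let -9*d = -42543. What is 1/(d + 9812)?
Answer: 1/14539 ≈ 6.8781e-5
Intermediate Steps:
d = 4727 (d = -1/9*(-42543) = 4727)
1/(d + 9812) = 1/(4727 + 9812) = 1/14539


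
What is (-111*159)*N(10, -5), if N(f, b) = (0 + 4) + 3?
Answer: -123543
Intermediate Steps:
N(f, b) = 7 (N(f, b) = 4 + 3 = 7)
(-111*159)*N(10, -5) = -111*159*7 = -17649*7 = -123543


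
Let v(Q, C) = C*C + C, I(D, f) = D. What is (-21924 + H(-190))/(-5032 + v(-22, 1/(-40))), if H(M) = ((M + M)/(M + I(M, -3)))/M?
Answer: 666489760/152973541 ≈ 4.3569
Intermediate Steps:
v(Q, C) = C + C² (v(Q, C) = C² + C = C + C²)
H(M) = 1/M (H(M) = ((M + M)/(M + M))/M = ((2*M)/((2*M)))/M = ((2*M)*(1/(2*M)))/M = 1/M)
(-21924 + H(-190))/(-5032 + v(-22, 1/(-40))) = (-21924 + 1/(-190))/(-5032 + (1 + 1/(-40))/(-40)) = (-21924 - 1/190)/(-5032 - (1 - 1/40)/40) = -4165561/(190*(-5032 - 1/40*39/40)) = -4165561/(190*(-5032 - 39/1600)) = -4165561/(190*(-8051239/1600)) = -4165561/190*(-1600/8051239) = 666489760/152973541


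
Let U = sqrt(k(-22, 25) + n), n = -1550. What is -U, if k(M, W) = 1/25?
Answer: -I*sqrt(38749)/5 ≈ -39.37*I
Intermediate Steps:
k(M, W) = 1/25
U = I*sqrt(38749)/5 (U = sqrt(1/25 - 1550) = sqrt(-38749/25) = I*sqrt(38749)/5 ≈ 39.37*I)
-U = -I*sqrt(38749)/5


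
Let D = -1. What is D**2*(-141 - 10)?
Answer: -151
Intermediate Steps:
D**2*(-141 - 10) = (-1)**2*(-141 - 10) = 1*(-151) = -151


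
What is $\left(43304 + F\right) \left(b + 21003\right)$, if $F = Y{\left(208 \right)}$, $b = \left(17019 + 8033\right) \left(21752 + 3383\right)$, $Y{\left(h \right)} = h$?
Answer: $27399637936776$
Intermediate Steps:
$b = 629682020$ ($b = 25052 \cdot 25135 = 629682020$)
$F = 208$
$\left(43304 + F\right) \left(b + 21003\right) = \left(43304 + 208\right) \left(629682020 + 21003\right) = 43512 \cdot 629703023 = 27399637936776$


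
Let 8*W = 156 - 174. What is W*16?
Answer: -36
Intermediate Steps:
W = -9/4 (W = (156 - 174)/8 = (1/8)*(-18) = -9/4 ≈ -2.2500)
W*16 = -9/4*16 = -36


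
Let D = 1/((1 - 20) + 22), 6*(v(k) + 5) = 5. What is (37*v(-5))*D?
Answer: -925/18 ≈ -51.389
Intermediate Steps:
v(k) = -25/6 (v(k) = -5 + (1/6)*5 = -5 + 5/6 = -25/6)
D = 1/3 (D = 1/(-19 + 22) = 1/3 ≈ 0.33333)
(37*v(-5))*D = (37*(-25/6))*(1/3) = -925/6*1/3 = -925/18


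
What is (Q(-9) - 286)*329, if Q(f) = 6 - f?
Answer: -89159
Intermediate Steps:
(Q(-9) - 286)*329 = ((6 - 1*(-9)) - 286)*329 = ((6 + 9) - 286)*329 = (15 - 286)*329 = -271*329 = -89159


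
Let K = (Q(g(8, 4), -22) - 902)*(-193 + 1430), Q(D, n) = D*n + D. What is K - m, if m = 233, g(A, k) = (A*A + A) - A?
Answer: -2778535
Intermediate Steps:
g(A, k) = A² (g(A, k) = (A² + A) - A = (A + A²) - A = A²)
Q(D, n) = D + D*n
K = -2778302 (K = (8²*(1 - 22) - 902)*(-193 + 1430) = (64*(-21) - 902)*1237 = (-1344 - 902)*1237 = -2246*1237 = -2778302)
K - m = -2778302 - 1*233 = -2778302 - 233 = -2778535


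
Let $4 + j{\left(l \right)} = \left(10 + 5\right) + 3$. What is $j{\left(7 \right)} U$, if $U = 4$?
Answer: $56$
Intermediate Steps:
$j{\left(l \right)} = 14$ ($j{\left(l \right)} = -4 + \left(\left(10 + 5\right) + 3\right) = -4 + \left(15 + 3\right) = -4 + 18 = 14$)
$j{\left(7 \right)} U = 14 \cdot 4 = 56$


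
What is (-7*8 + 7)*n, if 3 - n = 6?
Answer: 147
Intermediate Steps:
n = -3 (n = 3 - 1*6 = 3 - 6 = -3)
(-7*8 + 7)*n = (-7*8 + 7)*(-3) = (-56 + 7)*(-3) = -49*(-3) = 147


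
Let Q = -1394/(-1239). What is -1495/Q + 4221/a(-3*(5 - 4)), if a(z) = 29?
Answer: -47832771/40426 ≈ -1183.2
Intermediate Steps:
Q = 1394/1239 (Q = -1394*(-1/1239) = 1394/1239 ≈ 1.1251)
-1495/Q + 4221/a(-3*(5 - 4)) = -1495/1394/1239 + 4221/29 = -1495*1239/1394 + 4221*(1/29) = -1852305/1394 + 4221/29 = -47832771/40426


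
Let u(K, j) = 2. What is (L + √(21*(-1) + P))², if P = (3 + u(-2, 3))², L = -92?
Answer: 8100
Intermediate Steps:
P = 25 (P = (3 + 2)² = 5² = 25)
(L + √(21*(-1) + P))² = (-92 + √(21*(-1) + 25))² = (-92 + √(-21 + 25))² = (-92 + √4)² = (-92 + 2)² = (-90)² = 8100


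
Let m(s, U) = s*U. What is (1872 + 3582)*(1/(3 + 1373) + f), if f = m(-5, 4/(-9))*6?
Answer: 50034087/688 ≈ 72724.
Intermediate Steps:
m(s, U) = U*s
f = 40/3 (f = ((4/(-9))*(-5))*6 = ((4*(-1/9))*(-5))*6 = -4/9*(-5)*6 = (20/9)*6 = 40/3 ≈ 13.333)
(1872 + 3582)*(1/(3 + 1373) + f) = (1872 + 3582)*(1/(3 + 1373) + 40/3) = 5454*(1/1376 + 40/3) = 5454*(55043/4128) = 50034087/688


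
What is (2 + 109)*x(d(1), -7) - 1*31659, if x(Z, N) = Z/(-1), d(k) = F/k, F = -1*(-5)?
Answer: -32214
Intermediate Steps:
F = 5
d(k) = 5/k
x(Z, N) = -Z (x(Z, N) = Z*(-1) = -Z)
(2 + 109)*x(d(1), -7) - 1*31659 = (2 + 109)*(-5/1) - 1*31659 = 111*(-5) - 31659 = -555 - 31659 = -32214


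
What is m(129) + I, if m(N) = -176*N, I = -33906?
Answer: -56610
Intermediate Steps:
m(129) + I = -176*129 - 33906 = -22704 - 33906 = -56610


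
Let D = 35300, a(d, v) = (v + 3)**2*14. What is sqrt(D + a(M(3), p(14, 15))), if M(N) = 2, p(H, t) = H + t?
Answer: 2*sqrt(12409) ≈ 222.79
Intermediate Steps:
a(d, v) = 14*(3 + v)**2 (a(d, v) = (3 + v)**2*14 = 14*(3 + v)**2)
sqrt(D + a(M(3), p(14, 15))) = sqrt(35300 + 14*(3 + (14 + 15))**2) = sqrt(35300 + 14*(3 + 29)**2) = sqrt(35300 + 14*32**2) = sqrt(35300 + 14*1024) = sqrt(35300 + 14336) = sqrt(49636) = 2*sqrt(12409)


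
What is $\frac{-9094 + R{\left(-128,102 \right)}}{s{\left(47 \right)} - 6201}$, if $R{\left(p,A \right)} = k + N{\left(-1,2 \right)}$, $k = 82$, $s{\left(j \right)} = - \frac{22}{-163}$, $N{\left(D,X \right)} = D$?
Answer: $\frac{1469119}{1010741} \approx 1.4535$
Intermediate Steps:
$s{\left(j \right)} = \frac{22}{163}$ ($s{\left(j \right)} = \left(-22\right) \left(- \frac{1}{163}\right) = \frac{22}{163}$)
$R{\left(p,A \right)} = 81$ ($R{\left(p,A \right)} = 82 - 1 = 81$)
$\frac{-9094 + R{\left(-128,102 \right)}}{s{\left(47 \right)} - 6201} = \frac{-9094 + 81}{\frac{22}{163} - 6201} = - \frac{9013}{- \frac{1010741}{163}} = \left(-9013\right) \left(- \frac{163}{1010741}\right) = \frac{1469119}{1010741}$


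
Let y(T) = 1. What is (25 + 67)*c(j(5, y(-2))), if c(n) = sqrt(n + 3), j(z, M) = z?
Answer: 184*sqrt(2) ≈ 260.22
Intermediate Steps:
c(n) = sqrt(3 + n)
(25 + 67)*c(j(5, y(-2))) = (25 + 67)*sqrt(3 + 5) = 92*sqrt(8) = 92*(2*sqrt(2)) = 184*sqrt(2)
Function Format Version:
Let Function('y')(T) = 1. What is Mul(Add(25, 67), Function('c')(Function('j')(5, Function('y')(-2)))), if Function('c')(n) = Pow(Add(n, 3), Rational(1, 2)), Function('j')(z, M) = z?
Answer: Mul(184, Pow(2, Rational(1, 2))) ≈ 260.22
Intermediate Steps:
Function('c')(n) = Pow(Add(3, n), Rational(1, 2))
Mul(Add(25, 67), Function('c')(Function('j')(5, Function('y')(-2)))) = Mul(Add(25, 67), Pow(Add(3, 5), Rational(1, 2))) = Mul(92, Pow(8, Rational(1, 2))) = Mul(92, Mul(2, Pow(2, Rational(1, 2)))) = Mul(184, Pow(2, Rational(1, 2)))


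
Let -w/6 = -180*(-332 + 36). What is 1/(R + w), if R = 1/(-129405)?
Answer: -129405/41368190401 ≈ -3.1281e-6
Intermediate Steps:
R = -1/129405 ≈ -7.7277e-6
w = -319680 (w = -(-1080)*(-332 + 36) = -(-1080)*(-296) = -6*53280 = -319680)
1/(R + w) = 1/(-1/129405 - 319680) = 1/(-41368190401/129405) = -129405/41368190401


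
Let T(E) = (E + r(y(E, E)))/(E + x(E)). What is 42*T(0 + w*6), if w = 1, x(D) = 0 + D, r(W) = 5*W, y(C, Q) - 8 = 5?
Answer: 497/2 ≈ 248.50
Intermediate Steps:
y(C, Q) = 13 (y(C, Q) = 8 + 5 = 13)
x(D) = D
T(E) = (65 + E)/(2*E) (T(E) = (E + 5*13)/(E + E) = (E + 65)/((2*E)) = (65 + E)*(1/(2*E)) = (65 + E)/(2*E))
42*T(0 + w*6) = 42*((65 + (0 + 1*6))/(2*(0 + 1*6))) = 42*((65 + (0 + 6))/(2*(0 + 6))) = 42*((½)*(65 + 6)/6) = 42*((½)*(⅙)*71) = 42*(71/12) = 497/2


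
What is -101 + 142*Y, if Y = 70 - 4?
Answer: 9271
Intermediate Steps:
Y = 66
-101 + 142*Y = -101 + 142*66 = -101 + 9372 = 9271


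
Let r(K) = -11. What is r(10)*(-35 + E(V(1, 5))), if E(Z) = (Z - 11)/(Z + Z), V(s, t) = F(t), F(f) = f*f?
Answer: 9548/25 ≈ 381.92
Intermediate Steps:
F(f) = f²
V(s, t) = t²
E(Z) = (-11 + Z)/(2*Z) (E(Z) = (-11 + Z)/((2*Z)) = (-11 + Z)*(1/(2*Z)) = (-11 + Z)/(2*Z))
r(10)*(-35 + E(V(1, 5))) = -11*(-35 + (-11 + 5²)/(2*(5²))) = -11*(-35 + (½)*(-11 + 25)/25) = -11*(-35 + (½)*(1/25)*14) = -11*(-35 + 7/25) = -11*(-868/25) = 9548/25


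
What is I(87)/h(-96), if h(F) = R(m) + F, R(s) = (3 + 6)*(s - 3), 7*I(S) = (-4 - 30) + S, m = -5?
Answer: -53/1176 ≈ -0.045068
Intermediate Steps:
I(S) = -34/7 + S/7 (I(S) = ((-4 - 30) + S)/7 = (-34 + S)/7 = -34/7 + S/7)
R(s) = -27 + 9*s (R(s) = 9*(-3 + s) = -27 + 9*s)
h(F) = -72 + F (h(F) = (-27 + 9*(-5)) + F = (-27 - 45) + F = -72 + F)
I(87)/h(-96) = (-34/7 + (⅐)*87)/(-72 - 96) = (-34/7 + 87/7)/(-168) = (53/7)*(-1/168) = -53/1176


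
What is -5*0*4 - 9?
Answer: -9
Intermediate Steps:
-5*0*4 - 9 = 0*4 - 9 = 0 - 9 = -9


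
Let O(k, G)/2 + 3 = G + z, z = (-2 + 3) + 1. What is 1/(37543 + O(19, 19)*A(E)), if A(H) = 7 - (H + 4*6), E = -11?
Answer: 1/37327 ≈ 2.6790e-5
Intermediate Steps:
z = 2 (z = 1 + 1 = 2)
A(H) = -17 - H (A(H) = 7 - (H + 24) = 7 - (24 + H) = 7 + (-24 - H) = -17 - H)
O(k, G) = -2 + 2*G (O(k, G) = -6 + 2*(G + 2) = -6 + 2*(2 + G) = -6 + (4 + 2*G) = -2 + 2*G)
1/(37543 + O(19, 19)*A(E)) = 1/(37543 + (-2 + 2*19)*(-17 - 1*(-11))) = 1/(37543 + (-2 + 38)*(-17 + 11)) = 1/(37543 + 36*(-6)) = 1/(37543 - 216) = 1/37327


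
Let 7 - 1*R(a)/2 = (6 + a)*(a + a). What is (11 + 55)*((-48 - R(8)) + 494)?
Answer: 58080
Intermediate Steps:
R(a) = 14 - 4*a*(6 + a) (R(a) = 14 - 2*(6 + a)*(a + a) = 14 - 2*(6 + a)*2*a = 14 - 4*a*(6 + a))
(11 + 55)*((-48 - R(8)) + 494) = (11 + 55)*((-48 - (14 - 24*8 - 4*8²)) + 494) = 66*((-48 - (14 - 192 - 4*64)) + 494) = 66*((-48 - (14 - 192 - 256)) + 494) = 66*((-48 - 1*(-434)) + 494) = 66*((-48 + 434) + 494) = 66*(386 + 494) = 66*880 = 58080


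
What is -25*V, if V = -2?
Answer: 50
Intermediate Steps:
-25*V = -25*(-2) = 50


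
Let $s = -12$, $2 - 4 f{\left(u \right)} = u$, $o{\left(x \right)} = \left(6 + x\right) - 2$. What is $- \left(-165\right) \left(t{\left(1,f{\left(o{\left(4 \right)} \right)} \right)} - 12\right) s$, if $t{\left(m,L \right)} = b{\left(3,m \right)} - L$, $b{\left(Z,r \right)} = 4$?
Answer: $12870$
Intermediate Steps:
$o{\left(x \right)} = 4 + x$
$f{\left(u \right)} = \frac{1}{2} - \frac{u}{4}$
$t{\left(m,L \right)} = 4 - L$
$- \left(-165\right) \left(t{\left(1,f{\left(o{\left(4 \right)} \right)} \right)} - 12\right) s = - \left(-165\right) \left(\left(4 - \left(\frac{1}{2} - \frac{4 + 4}{4}\right)\right) - 12\right) \left(-12\right) = - \left(-165\right) \left(\left(4 - \left(\frac{1}{2} - 2\right)\right) - 12\right) \left(-12\right) = - \left(-165\right) \left(\left(4 - - \frac{3}{2}\right) - 12\right) \left(-12\right) = - \left(-165\right) \left(\left(4 + \frac{3}{2}\right) - 12\right) \left(-12\right) = - \left(-165\right) \left(\frac{11}{2} - 12\right) \left(-12\right) = - \left(-165\right) \left(\left(- \frac{13}{2}\right) \left(-12\right)\right) = - \left(-165\right) 78 = \left(-1\right) \left(-12870\right) = 12870$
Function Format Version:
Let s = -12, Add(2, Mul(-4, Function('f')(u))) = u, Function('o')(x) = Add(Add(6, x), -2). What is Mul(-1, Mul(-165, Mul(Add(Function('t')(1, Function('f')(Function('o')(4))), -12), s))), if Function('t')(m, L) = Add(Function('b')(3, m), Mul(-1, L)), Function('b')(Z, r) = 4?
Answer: 12870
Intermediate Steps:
Function('o')(x) = Add(4, x)
Function('f')(u) = Add(Rational(1, 2), Mul(Rational(-1, 4), u))
Function('t')(m, L) = Add(4, Mul(-1, L))
Mul(-1, Mul(-165, Mul(Add(Function('t')(1, Function('f')(Function('o')(4))), -12), s))) = Mul(-1, Mul(-165, Mul(Add(Add(4, Mul(-1, Add(Rational(1, 2), Mul(Rational(-1, 4), Add(4, 4))))), -12), -12))) = Mul(-1, Mul(-165, Mul(Add(Add(4, Mul(-1, Add(Rational(1, 2), Mul(Rational(-1, 4), 8)))), -12), -12))) = Mul(-1, Mul(-165, Mul(Add(Add(4, Mul(-1, Add(Rational(1, 2), -2))), -12), -12))) = Mul(-1, Mul(-165, Mul(Add(Add(4, Mul(-1, Rational(-3, 2))), -12), -12))) = Mul(-1, Mul(-165, Mul(Add(Add(4, Rational(3, 2)), -12), -12))) = Mul(-1, Mul(-165, Mul(Add(Rational(11, 2), -12), -12))) = Mul(-1, Mul(-165, Mul(Rational(-13, 2), -12))) = Mul(-1, Mul(-165, 78)) = Mul(-1, -12870) = 12870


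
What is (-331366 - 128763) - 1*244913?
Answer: -705042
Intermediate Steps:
(-331366 - 128763) - 1*244913 = -460129 - 244913 = -705042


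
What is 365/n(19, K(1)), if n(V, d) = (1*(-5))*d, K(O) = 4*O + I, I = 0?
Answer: -73/4 ≈ -18.250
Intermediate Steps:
K(O) = 4*O (K(O) = 4*O + 0 = 4*O)
n(V, d) = -5*d
365/n(19, K(1)) = 365/((-20)) = 365/((-5*4)) = 365/(-20) = 365*(-1/20) = -73/4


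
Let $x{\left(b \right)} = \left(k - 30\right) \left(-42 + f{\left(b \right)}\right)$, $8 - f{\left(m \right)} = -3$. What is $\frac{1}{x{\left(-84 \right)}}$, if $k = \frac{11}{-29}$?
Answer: $\frac{29}{27311} \approx 0.0010618$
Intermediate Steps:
$f{\left(m \right)} = 11$ ($f{\left(m \right)} = 8 - -3 = 8 + 3 = 11$)
$k = - \frac{11}{29}$ ($k = 11 \left(- \frac{1}{29}\right) = - \frac{11}{29} \approx -0.37931$)
$x{\left(b \right)} = \frac{27311}{29}$ ($x{\left(b \right)} = \left(- \frac{11}{29} - 30\right) \left(-42 + 11\right) = \left(- \frac{881}{29}\right) \left(-31\right) = \frac{27311}{29}$)
$\frac{1}{x{\left(-84 \right)}} = \frac{1}{\frac{27311}{29}} = \frac{29}{27311}$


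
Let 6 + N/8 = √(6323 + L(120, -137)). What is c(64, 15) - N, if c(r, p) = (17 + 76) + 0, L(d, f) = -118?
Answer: 141 - 8*√6205 ≈ -489.17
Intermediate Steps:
c(r, p) = 93 (c(r, p) = 93 + 0 = 93)
N = -48 + 8*√6205 (N = -48 + 8*√(6323 - 118) = -48 + 8*√6205 ≈ 582.17)
c(64, 15) - N = 93 - (-48 + 8*√6205) = 93 + (48 - 8*√6205) = 141 - 8*√6205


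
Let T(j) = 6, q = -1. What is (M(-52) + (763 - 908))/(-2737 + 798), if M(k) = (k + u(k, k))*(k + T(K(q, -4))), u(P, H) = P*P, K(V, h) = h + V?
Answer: 122137/1939 ≈ 62.990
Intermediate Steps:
K(V, h) = V + h
u(P, H) = P²
M(k) = (6 + k)*(k + k²) (M(k) = (k + k²)*(k + 6) = (k + k²)*(6 + k) = (6 + k)*(k + k²))
(M(-52) + (763 - 908))/(-2737 + 798) = (-52*(6 + (-52)² + 7*(-52)) + (763 - 908))/(-2737 + 798) = (-52*(6 + 2704 - 364) - 145)/(-1939) = (-52*2346 - 145)*(-1/1939) = (-121992 - 145)*(-1/1939) = -122137*(-1/1939) = 122137/1939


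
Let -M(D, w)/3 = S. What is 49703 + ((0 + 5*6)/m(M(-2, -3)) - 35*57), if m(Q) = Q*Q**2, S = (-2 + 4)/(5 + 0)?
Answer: 1716863/36 ≈ 47691.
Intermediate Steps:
S = 2/5 ≈ 0.40000
M(D, w) = -6/5 (M(D, w) = -3*2/5 = -6/5)
m(Q) = Q**3
49703 + ((0 + 5*6)/m(M(-2, -3)) - 35*57) = 49703 + ((0 + 5*6)/((-6/5)**3) - 35*57) = 49703 + ((0 + 30)/(-216/125) - 1995) = 49703 + (30*(-125/216) - 1995) = 49703 + (-625/36 - 1995) = 49703 - 72445/36 = 1716863/36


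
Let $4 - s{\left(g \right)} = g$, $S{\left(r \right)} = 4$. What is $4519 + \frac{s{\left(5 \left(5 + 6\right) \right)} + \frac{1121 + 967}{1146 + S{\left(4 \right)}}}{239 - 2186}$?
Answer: $\frac{153307932}{33925} \approx 4519.0$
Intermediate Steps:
$s{\left(g \right)} = 4 - g$
$4519 + \frac{s{\left(5 \left(5 + 6\right) \right)} + \frac{1121 + 967}{1146 + S{\left(4 \right)}}}{239 - 2186} = 4519 + \frac{\left(4 - 5 \left(5 + 6\right)\right) + \frac{1121 + 967}{1146 + 4}}{239 - 2186} = 4519 + \frac{\left(4 - 5 \cdot 11\right) + \frac{2088}{1150}}{-1947} = 4519 + \left(\left(4 - 55\right) + 2088 \cdot \frac{1}{1150}\right) \left(- \frac{1}{1947}\right) = 4519 + \left(\left(4 - 55\right) + \frac{1044}{575}\right) \left(- \frac{1}{1947}\right) = 4519 + \left(-51 + \frac{1044}{575}\right) \left(- \frac{1}{1947}\right) = 4519 - - \frac{857}{33925} = 4519 + \frac{857}{33925} = \frac{153307932}{33925}$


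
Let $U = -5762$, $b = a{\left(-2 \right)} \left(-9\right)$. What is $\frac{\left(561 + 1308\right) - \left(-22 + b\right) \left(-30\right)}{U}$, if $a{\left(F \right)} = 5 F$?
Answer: $- \frac{3909}{5762} \approx -0.67841$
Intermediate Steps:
$b = 90$ ($b = 5 \left(-2\right) \left(-9\right) = \left(-10\right) \left(-9\right) = 90$)
$\frac{\left(561 + 1308\right) - \left(-22 + b\right) \left(-30\right)}{U} = \frac{\left(561 + 1308\right) - \left(-22 + 90\right) \left(-30\right)}{-5762} = \left(1869 - 68 \left(-30\right)\right) \left(- \frac{1}{5762}\right) = \left(1869 - -2040\right) \left(- \frac{1}{5762}\right) = \left(1869 + 2040\right) \left(- \frac{1}{5762}\right) = 3909 \left(- \frac{1}{5762}\right) = - \frac{3909}{5762}$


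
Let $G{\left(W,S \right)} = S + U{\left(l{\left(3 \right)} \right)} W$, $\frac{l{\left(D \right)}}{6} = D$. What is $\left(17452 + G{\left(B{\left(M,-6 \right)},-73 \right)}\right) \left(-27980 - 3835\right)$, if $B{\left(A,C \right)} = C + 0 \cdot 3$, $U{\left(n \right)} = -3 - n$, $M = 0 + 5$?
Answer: $-556921575$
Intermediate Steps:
$M = 5$
$l{\left(D \right)} = 6 D$
$B{\left(A,C \right)} = C$ ($B{\left(A,C \right)} = C + 0 = C$)
$G{\left(W,S \right)} = S - 21 W$ ($G{\left(W,S \right)} = S + \left(-3 - 6 \cdot 3\right) W = S + \left(-3 - 18\right) W = S - 21 W$)
$\left(17452 + G{\left(B{\left(M,-6 \right)},-73 \right)}\right) \left(-27980 - 3835\right) = \left(17452 - -53\right) \left(-27980 - 3835\right) = \left(17452 + \left(-73 + 126\right)\right) \left(-31815\right) = \left(17452 + 53\right) \left(-31815\right) = 17505 \left(-31815\right) = -556921575$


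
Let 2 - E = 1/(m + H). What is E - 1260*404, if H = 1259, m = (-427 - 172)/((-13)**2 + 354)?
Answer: -334874721127/657858 ≈ -5.0904e+5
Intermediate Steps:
m = -599/523 (m = -599/(169 + 354) = -599/523 ≈ -1.1453)
E = 1315193/657858 (E = 2 - 1/(-599/523 + 1259) = 2 - 1/657858/523 = 2 - 1*523/657858 = 2 - 523/657858 = 1315193/657858 ≈ 1.9992)
E - 1260*404 = 1315193/657858 - 1260*404 = 1315193/657858 - 509040 = -334874721127/657858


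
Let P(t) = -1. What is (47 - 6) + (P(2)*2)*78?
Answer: -115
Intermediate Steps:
(47 - 6) + (P(2)*2)*78 = (47 - 6) - 1*2*78 = 41 - 2*78 = 41 - 156 = -115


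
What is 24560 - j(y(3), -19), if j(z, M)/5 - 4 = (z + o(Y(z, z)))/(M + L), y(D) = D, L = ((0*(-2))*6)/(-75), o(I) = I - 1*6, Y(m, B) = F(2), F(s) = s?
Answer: 466255/19 ≈ 24540.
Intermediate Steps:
Y(m, B) = 2
o(I) = -6 + I (o(I) = I - 6 = -6 + I)
L = 0 (L = (0*6)*(-1/75) = 0*(-1/75) = 0)
j(z, M) = 20 + 5*(-4 + z)/M (j(z, M) = 20 + 5*((z + (-6 + 2))/(M + 0)) = 20 + 5*((z - 4)/M) = 20 + 5*((-4 + z)/M) = 20 + 5*(-4 + z)/M)
24560 - j(y(3), -19) = 24560 - 5*(-4 + 3 + 4*(-19))/(-19) = 24560 - 5*(-1)*(-4 + 3 - 76)/19 = 24560 - 5*(-1)*(-77)/19 = 24560 - 1*385/19 = 24560 - 385/19 = 466255/19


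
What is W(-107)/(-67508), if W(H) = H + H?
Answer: 107/33754 ≈ 0.0031700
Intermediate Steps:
W(H) = 2*H
W(-107)/(-67508) = (2*(-107))/(-67508) = -214*(-1/67508) = 107/33754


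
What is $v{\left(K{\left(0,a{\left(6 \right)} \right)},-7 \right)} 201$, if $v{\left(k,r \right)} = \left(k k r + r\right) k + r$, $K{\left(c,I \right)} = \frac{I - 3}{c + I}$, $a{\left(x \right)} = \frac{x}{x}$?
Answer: $12663$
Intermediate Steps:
$a{\left(x \right)} = 1$
$K{\left(c,I \right)} = \frac{-3 + I}{I + c}$
$v{\left(k,r \right)} = r + k \left(r + r k^{2}\right)$ ($v{\left(k,r \right)} = \left(k^{2} r + r\right) k + r = \left(r k^{2} + r\right) k + r = \left(r + r k^{2}\right) k + r = k \left(r + r k^{2}\right) + r = r + k \left(r + r k^{2}\right)$)
$v{\left(K{\left(0,a{\left(6 \right)} \right)},-7 \right)} 201 = - 7 \left(1 + \frac{-3 + 1}{1 + 0} + \left(\frac{-3 + 1}{1 + 0}\right)^{3}\right) 201 = - 7 \left(1 + 1^{-1} \left(-2\right) + \left(1^{-1} \left(-2\right)\right)^{3}\right) 201 = - 7 \left(1 + 1 \left(-2\right) + \left(1 \left(-2\right)\right)^{3}\right) 201 = - 7 \left(1 - 2 + \left(-2\right)^{3}\right) 201 = - 7 \left(1 - 2 - 8\right) 201 = \left(-7\right) \left(-9\right) 201 = 63 \cdot 201 = 12663$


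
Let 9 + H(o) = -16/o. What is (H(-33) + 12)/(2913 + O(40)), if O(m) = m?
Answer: 115/97449 ≈ 0.0011801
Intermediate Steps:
H(o) = -9 - 16/o
(H(-33) + 12)/(2913 + O(40)) = ((-9 - 16/(-33)) + 12)/(2913 + 40) = ((-9 - 16*(-1/33)) + 12)/2953 = ((-9 + 16/33) + 12)*(1/2953) = (-281/33 + 12)*(1/2953) = (115/33)*(1/2953) = 115/97449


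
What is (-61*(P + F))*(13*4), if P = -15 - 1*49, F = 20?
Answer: 139568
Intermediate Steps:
P = -64 (P = -15 - 49 = -64)
(-61*(P + F))*(13*4) = (-61*(-64 + 20))*(13*4) = -61*(-44)*52 = 2684*52 = 139568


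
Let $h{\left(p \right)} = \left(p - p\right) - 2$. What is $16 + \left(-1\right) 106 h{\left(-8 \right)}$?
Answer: $228$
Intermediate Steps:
$h{\left(p \right)} = -2$ ($h{\left(p \right)} = 0 - 2 = -2$)
$16 + \left(-1\right) 106 h{\left(-8 \right)} = 16 + \left(-1\right) 106 \left(-2\right) = 16 - -212 = 16 + 212 = 228$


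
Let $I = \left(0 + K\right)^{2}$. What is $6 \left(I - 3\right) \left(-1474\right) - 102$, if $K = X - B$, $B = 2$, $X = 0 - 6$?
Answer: $-539586$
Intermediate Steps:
$X = -6$ ($X = 0 - 6 = -6$)
$K = -8$ ($K = -6 - 2 = -8$)
$I = 64$ ($I = \left(0 - 8\right)^{2} = \left(-8\right)^{2} = 64$)
$6 \left(I - 3\right) \left(-1474\right) - 102 = 6 \left(64 - 3\right) \left(-1474\right) - 102 = 6 \cdot 61 \left(-1474\right) - 102 = 366 \left(-1474\right) - 102 = -539484 - 102 = -539586$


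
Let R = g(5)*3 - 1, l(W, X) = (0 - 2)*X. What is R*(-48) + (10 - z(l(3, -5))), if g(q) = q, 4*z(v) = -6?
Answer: -1321/2 ≈ -660.50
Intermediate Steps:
l(W, X) = -2*X
z(v) = -3/2 (z(v) = (¼)*(-6) = -3/2)
R = 14 (R = 5*3 - 1 = 15 - 1 = 14)
R*(-48) + (10 - z(l(3, -5))) = 14*(-48) + (10 - 1*(-3/2)) = -672 + (10 + 3/2) = -672 + 23/2 = -1321/2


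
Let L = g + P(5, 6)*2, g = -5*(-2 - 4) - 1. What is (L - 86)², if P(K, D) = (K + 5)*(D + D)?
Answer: 33489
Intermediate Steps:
P(K, D) = 2*D*(5 + K) (P(K, D) = (5 + K)*(2*D) = 2*D*(5 + K))
g = 29 (g = -5*(-6) - 1 = 30 - 1 = 29)
L = 269 (L = 29 + (2*6*(5 + 5))*2 = 29 + (2*6*10)*2 = 29 + 120*2 = 29 + 240 = 269)
(L - 86)² = (269 - 86)² = 183² = 33489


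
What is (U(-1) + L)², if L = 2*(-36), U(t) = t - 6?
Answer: 6241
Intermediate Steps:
U(t) = -6 + t
L = -72
(U(-1) + L)² = ((-6 - 1) - 72)² = (-7 - 72)² = (-79)² = 6241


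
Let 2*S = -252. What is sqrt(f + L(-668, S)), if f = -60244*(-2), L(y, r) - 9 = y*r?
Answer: sqrt(204665) ≈ 452.40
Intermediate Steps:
S = -126 (S = (1/2)*(-252) = -126)
L(y, r) = 9 + r*y (L(y, r) = 9 + y*r = 9 + r*y)
f = 120488
sqrt(f + L(-668, S)) = sqrt(120488 + (9 - 126*(-668))) = sqrt(120488 + (9 + 84168)) = sqrt(120488 + 84177) = sqrt(204665)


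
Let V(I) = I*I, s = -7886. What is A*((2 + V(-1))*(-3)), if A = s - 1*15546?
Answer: 210888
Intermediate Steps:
V(I) = I**2
A = -23432 (A = -7886 - 1*15546 = -7886 - 15546 = -23432)
A*((2 + V(-1))*(-3)) = -23432*(2 + (-1)**2)*(-3) = -23432*(2 + 1)*(-3) = -70296*(-3) = -23432*(-9) = 210888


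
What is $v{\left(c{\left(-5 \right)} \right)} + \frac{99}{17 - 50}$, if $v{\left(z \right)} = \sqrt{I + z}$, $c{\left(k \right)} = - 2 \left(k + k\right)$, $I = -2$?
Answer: $-3 + 3 \sqrt{2} \approx 1.2426$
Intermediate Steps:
$c{\left(k \right)} = - 4 k$ ($c{\left(k \right)} = - 2 \cdot 2 k = - 4 k$)
$v{\left(z \right)} = \sqrt{-2 + z}$
$v{\left(c{\left(-5 \right)} \right)} + \frac{99}{17 - 50} = \sqrt{-2 - -20} + \frac{99}{17 - 50} = \sqrt{-2 + 20} + \frac{99}{-33} = \sqrt{18} + 99 \left(- \frac{1}{33}\right) = 3 \sqrt{2} - 3 = -3 + 3 \sqrt{2}$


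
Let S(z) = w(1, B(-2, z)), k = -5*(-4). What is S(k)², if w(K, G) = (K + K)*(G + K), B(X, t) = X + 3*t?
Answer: 13924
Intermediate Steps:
k = 20
w(K, G) = 2*K*(G + K) (w(K, G) = (2*K)*(G + K) = 2*K*(G + K))
S(z) = -2 + 6*z (S(z) = 2*1*((-2 + 3*z) + 1) = 2*1*(-1 + 3*z) = -2 + 6*z)
S(k)² = (-2 + 6*20)² = (-2 + 120)² = 118² = 13924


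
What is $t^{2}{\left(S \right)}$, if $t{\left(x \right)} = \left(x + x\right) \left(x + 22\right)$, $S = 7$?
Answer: $164836$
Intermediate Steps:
$t{\left(x \right)} = 2 x \left(22 + x\right)$
$t^{2}{\left(S \right)} = \left(2 \cdot 7 \left(22 + 7\right)\right)^{2} = \left(2 \cdot 7 \cdot 29\right)^{2} = 406^{2} = 164836$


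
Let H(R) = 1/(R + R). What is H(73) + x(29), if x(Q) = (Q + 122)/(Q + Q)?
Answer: 5526/2117 ≈ 2.6103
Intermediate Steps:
x(Q) = (122 + Q)/(2*Q) (x(Q) = (122 + Q)/((2*Q)) = (122 + Q)*(1/(2*Q)) = (122 + Q)/(2*Q))
H(R) = 1/(2*R)
H(73) + x(29) = (½)/73 + (½)*(122 + 29)/29 = (½)*(1/73) + (½)*(1/29)*151 = 1/146 + 151/58 = 5526/2117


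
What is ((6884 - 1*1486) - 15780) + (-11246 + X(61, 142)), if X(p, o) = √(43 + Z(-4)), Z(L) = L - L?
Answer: -21628 + √43 ≈ -21621.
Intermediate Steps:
Z(L) = 0
X(p, o) = √43 (X(p, o) = √(43 + 0) = √43)
((6884 - 1*1486) - 15780) + (-11246 + X(61, 142)) = ((6884 - 1*1486) - 15780) + (-11246 + √43) = ((6884 - 1486) - 15780) + (-11246 + √43) = (5398 - 15780) + (-11246 + √43) = -10382 + (-11246 + √43) = -21628 + √43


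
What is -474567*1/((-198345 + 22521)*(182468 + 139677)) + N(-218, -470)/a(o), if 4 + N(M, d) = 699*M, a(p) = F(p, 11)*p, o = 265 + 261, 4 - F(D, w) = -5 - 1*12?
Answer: -479514618465011/34758584728560 ≈ -13.796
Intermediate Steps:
F(D, w) = 21 (F(D, w) = 4 - (-5 - 1*12) = 4 - (-5 - 12) = 4 - 1*(-17) = 4 + 17 = 21)
o = 526
a(p) = 21*p
N(M, d) = -4 + 699*M
-474567*1/((-198345 + 22521)*(182468 + 139677)) + N(-218, -470)/a(o) = -474567*1/((-198345 + 22521)*(182468 + 139677)) + (-4 + 699*(-218))/((21*526)) = -474567/((-175824*322145)) + (-4 - 152382)/11046 = -474567/(-56640822480) - 152386*1/11046 = -474567*(-1/56640822480) - 76193/5523 = 158189/18880274160 - 76193/5523 = -479514618465011/34758584728560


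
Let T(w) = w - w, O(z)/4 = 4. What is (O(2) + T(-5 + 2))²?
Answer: 256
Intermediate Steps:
O(z) = 16 (O(z) = 4*4 = 16)
T(w) = 0
(O(2) + T(-5 + 2))² = (16 + 0)² = 16² = 256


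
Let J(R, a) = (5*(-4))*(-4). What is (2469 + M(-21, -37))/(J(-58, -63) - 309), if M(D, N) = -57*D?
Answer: -3666/229 ≈ -16.009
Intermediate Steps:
J(R, a) = 80 (J(R, a) = -20*(-4) = 80)
(2469 + M(-21, -37))/(J(-58, -63) - 309) = (2469 - 57*(-21))/(80 - 309) = (2469 + 1197)/(-229) = 3666*(-1/229) = -3666/229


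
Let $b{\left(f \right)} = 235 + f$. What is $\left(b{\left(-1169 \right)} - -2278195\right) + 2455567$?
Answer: $4732828$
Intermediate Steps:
$\left(b{\left(-1169 \right)} - -2278195\right) + 2455567 = \left(\left(235 - 1169\right) - -2278195\right) + 2455567 = \left(-934 + 2278195\right) + 2455567 = 2277261 + 2455567 = 4732828$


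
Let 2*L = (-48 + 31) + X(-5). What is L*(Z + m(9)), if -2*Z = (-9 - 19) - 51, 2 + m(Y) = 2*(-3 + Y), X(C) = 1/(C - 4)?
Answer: -847/2 ≈ -423.50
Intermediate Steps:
X(C) = 1/(-4 + C)
m(Y) = -8 + 2*Y (m(Y) = -2 + 2*(-3 + Y) = -2 + (-6 + 2*Y) = -8 + 2*Y)
L = -77/9 (L = ((-48 + 31) + 1/(-4 - 5))/2 = (-17 + 1/(-9))/2 = (-17 - ⅑)/2 = (½)*(-154/9) = -77/9 ≈ -8.5556)
Z = 79/2 (Z = -((-9 - 19) - 51)/2 = -(-28 - 51)/2 = -½*(-79) = 79/2 ≈ 39.500)
L*(Z + m(9)) = -77*(79/2 + (-8 + 2*9))/9 = -77*(79/2 + (-8 + 18))/9 = -77*(79/2 + 10)/9 = -77/9*99/2 = -847/2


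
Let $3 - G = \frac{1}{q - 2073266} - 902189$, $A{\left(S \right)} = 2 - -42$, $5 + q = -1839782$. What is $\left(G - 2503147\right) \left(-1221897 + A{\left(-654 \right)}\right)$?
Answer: $\frac{7654446898180762742}{3913053} \approx 1.9561 \cdot 10^{12}$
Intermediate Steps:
$q = -1839787$ ($q = -5 - 1839782 = -1839787$)
$A{\left(S \right)} = 44$ ($A{\left(S \right)} = 2 + 42 = 44$)
$G = \frac{3530325112177}{3913053}$ ($G = 3 - \left(\frac{1}{-1839787 - 2073266} - 902189\right) = 3 - \left(\frac{1}{-3913053} - 902189\right) = 3 - \left(- \frac{1}{3913053} - 902189\right) = 3 - - \frac{3530313373018}{3913053} = 3 + \frac{3530313373018}{3913053} = \frac{3530325112177}{3913053} \approx 9.0219 \cdot 10^{5}$)
$\left(G - 2503147\right) \left(-1221897 + A{\left(-654 \right)}\right) = \left(\frac{3530325112177}{3913053} - 2503147\right) \left(-1221897 + 44\right) = \left(- \frac{6264621765614}{3913053}\right) \left(-1221853\right) = \frac{7654446898180762742}{3913053}$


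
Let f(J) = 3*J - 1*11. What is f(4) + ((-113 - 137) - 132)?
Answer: -381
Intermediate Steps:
f(J) = -11 + 3*J (f(J) = 3*J - 11 = -11 + 3*J)
f(4) + ((-113 - 137) - 132) = (-11 + 3*4) + ((-113 - 137) - 132) = (-11 + 12) + (-250 - 132) = 1 - 382 = -381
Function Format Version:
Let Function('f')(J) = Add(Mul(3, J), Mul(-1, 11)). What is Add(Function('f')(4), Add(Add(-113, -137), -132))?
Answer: -381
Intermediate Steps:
Function('f')(J) = Add(-11, Mul(3, J)) (Function('f')(J) = Add(Mul(3, J), -11) = Add(-11, Mul(3, J)))
Add(Function('f')(4), Add(Add(-113, -137), -132)) = Add(Add(-11, Mul(3, 4)), Add(Add(-113, -137), -132)) = Add(Add(-11, 12), Add(-250, -132)) = Add(1, -382) = -381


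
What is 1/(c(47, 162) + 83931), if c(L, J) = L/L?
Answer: 1/83932 ≈ 1.1914e-5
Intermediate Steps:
c(L, J) = 1
1/(c(47, 162) + 83931) = 1/(1 + 83931) = 1/83932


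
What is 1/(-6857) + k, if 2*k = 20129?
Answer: 138024551/13714 ≈ 10065.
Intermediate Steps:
k = 20129/2 (k = (½)*20129 = 20129/2 ≈ 10065.)
1/(-6857) + k = 1/(-6857) + 20129/2 = -1/6857 + 20129/2 = 138024551/13714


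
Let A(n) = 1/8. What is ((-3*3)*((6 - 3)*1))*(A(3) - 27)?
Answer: 5805/8 ≈ 725.63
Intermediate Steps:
A(n) = ⅛
((-3*3)*((6 - 3)*1))*(A(3) - 27) = ((-3*3)*((6 - 3)*1))*(⅛ - 27) = -27*(-215/8) = 5805/8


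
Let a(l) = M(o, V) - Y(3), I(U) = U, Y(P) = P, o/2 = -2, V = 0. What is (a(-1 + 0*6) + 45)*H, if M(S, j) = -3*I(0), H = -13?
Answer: -546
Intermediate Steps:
o = -4 (o = 2*(-2) = -4)
M(S, j) = 0 (M(S, j) = -3*0 = 0)
a(l) = -3 (a(l) = 0 - 1*3 = 0 - 3 = -3)
(a(-1 + 0*6) + 45)*H = (-3 + 45)*(-13) = 42*(-13) = -546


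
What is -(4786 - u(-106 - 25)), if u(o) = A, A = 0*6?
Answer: -4786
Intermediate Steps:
A = 0
u(o) = 0
-(4786 - u(-106 - 25)) = -(4786 - 1*0) = -(4786 + 0) = -1*4786 = -4786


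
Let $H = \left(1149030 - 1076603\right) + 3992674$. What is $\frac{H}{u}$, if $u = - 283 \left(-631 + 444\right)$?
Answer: $\frac{4065101}{52921} \approx 76.814$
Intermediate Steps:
$H = 4065101$ ($H = \left(1149030 - 1076603\right) + 3992674 = 72427 + 3992674 = 4065101$)
$u = 52921$ ($u = \left(-283\right) \left(-187\right) = 52921$)
$\frac{H}{u} = \frac{4065101}{52921}$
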